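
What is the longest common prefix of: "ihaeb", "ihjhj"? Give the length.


Words: ihaeb, ihjhj
  Position 0: all 'i' => match
  Position 1: all 'h' => match
  Position 2: ('a', 'j') => mismatch, stop
LCP = "ih" (length 2)

2


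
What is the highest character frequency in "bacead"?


Input: bacead
Character counts:
  'a': 2
  'b': 1
  'c': 1
  'd': 1
  'e': 1
Maximum frequency: 2

2


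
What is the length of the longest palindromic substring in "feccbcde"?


Input: "feccbcde"
Checking substrings for palindromes:
  [3:6] "cbc" (len 3) => palindrome
  [2:4] "cc" (len 2) => palindrome
Longest palindromic substring: "cbc" with length 3

3


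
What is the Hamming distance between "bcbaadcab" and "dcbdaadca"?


Comparing "bcbaadcab" and "dcbdaadca" position by position:
  Position 0: 'b' vs 'd' => differ
  Position 1: 'c' vs 'c' => same
  Position 2: 'b' vs 'b' => same
  Position 3: 'a' vs 'd' => differ
  Position 4: 'a' vs 'a' => same
  Position 5: 'd' vs 'a' => differ
  Position 6: 'c' vs 'd' => differ
  Position 7: 'a' vs 'c' => differ
  Position 8: 'b' vs 'a' => differ
Total differences (Hamming distance): 6

6


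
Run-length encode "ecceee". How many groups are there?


Input: ecceee
Scanning for consecutive runs:
  Group 1: 'e' x 1 (positions 0-0)
  Group 2: 'c' x 2 (positions 1-2)
  Group 3: 'e' x 3 (positions 3-5)
Total groups: 3

3


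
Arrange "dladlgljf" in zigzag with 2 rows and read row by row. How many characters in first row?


Zigzag "dladlgljf" into 2 rows:
Placing characters:
  'd' => row 0
  'l' => row 1
  'a' => row 0
  'd' => row 1
  'l' => row 0
  'g' => row 1
  'l' => row 0
  'j' => row 1
  'f' => row 0
Rows:
  Row 0: "dallf"
  Row 1: "ldgj"
First row length: 5

5


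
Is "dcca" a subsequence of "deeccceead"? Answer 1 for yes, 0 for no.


Check if "dcca" is a subsequence of "deeccceead"
Greedy scan:
  Position 0 ('d'): matches sub[0] = 'd'
  Position 1 ('e'): no match needed
  Position 2 ('e'): no match needed
  Position 3 ('c'): matches sub[1] = 'c'
  Position 4 ('c'): matches sub[2] = 'c'
  Position 5 ('c'): no match needed
  Position 6 ('e'): no match needed
  Position 7 ('e'): no match needed
  Position 8 ('a'): matches sub[3] = 'a'
  Position 9 ('d'): no match needed
All 4 characters matched => is a subsequence

1


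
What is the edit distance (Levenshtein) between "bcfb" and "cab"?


Computing edit distance: "bcfb" -> "cab"
DP table:
           c    a    b
      0    1    2    3
  b   1    1    2    2
  c   2    1    2    3
  f   3    2    2    3
  b   4    3    3    2
Edit distance = dp[4][3] = 2

2


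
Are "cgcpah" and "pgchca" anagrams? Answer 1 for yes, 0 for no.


Strings: "cgcpah", "pgchca"
Sorted first:  accghp
Sorted second: accghp
Sorted forms match => anagrams

1


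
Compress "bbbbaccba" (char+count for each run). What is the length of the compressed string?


Input: bbbbaccba
Runs:
  'b' x 4 => "b4"
  'a' x 1 => "a1"
  'c' x 2 => "c2"
  'b' x 1 => "b1"
  'a' x 1 => "a1"
Compressed: "b4a1c2b1a1"
Compressed length: 10

10


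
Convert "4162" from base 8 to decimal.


Input: "4162" in base 8
Positional expansion:
  Digit '4' (value 4) x 8^3 = 2048
  Digit '1' (value 1) x 8^2 = 64
  Digit '6' (value 6) x 8^1 = 48
  Digit '2' (value 2) x 8^0 = 2
Sum = 2162

2162


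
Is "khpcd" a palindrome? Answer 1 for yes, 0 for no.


Input: khpcd
Reversed: dcphk
  Compare pos 0 ('k') with pos 4 ('d'): MISMATCH
  Compare pos 1 ('h') with pos 3 ('c'): MISMATCH
Result: not a palindrome

0


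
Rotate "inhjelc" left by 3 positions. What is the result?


Input: "inhjelc", rotate left by 3
First 3 characters: "inh"
Remaining characters: "jelc"
Concatenate remaining + first: "jelc" + "inh" = "jelcinh"

jelcinh


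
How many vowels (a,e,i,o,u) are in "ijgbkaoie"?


Input: ijgbkaoie
Checking each character:
  'i' at position 0: vowel (running total: 1)
  'j' at position 1: consonant
  'g' at position 2: consonant
  'b' at position 3: consonant
  'k' at position 4: consonant
  'a' at position 5: vowel (running total: 2)
  'o' at position 6: vowel (running total: 3)
  'i' at position 7: vowel (running total: 4)
  'e' at position 8: vowel (running total: 5)
Total vowels: 5

5


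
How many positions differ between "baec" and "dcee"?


Comparing "baec" and "dcee" position by position:
  Position 0: 'b' vs 'd' => DIFFER
  Position 1: 'a' vs 'c' => DIFFER
  Position 2: 'e' vs 'e' => same
  Position 3: 'c' vs 'e' => DIFFER
Positions that differ: 3

3


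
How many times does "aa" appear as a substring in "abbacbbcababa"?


Searching for "aa" in "abbacbbcababa"
Scanning each position:
  Position 0: "ab" => no
  Position 1: "bb" => no
  Position 2: "ba" => no
  Position 3: "ac" => no
  Position 4: "cb" => no
  Position 5: "bb" => no
  Position 6: "bc" => no
  Position 7: "ca" => no
  Position 8: "ab" => no
  Position 9: "ba" => no
  Position 10: "ab" => no
  Position 11: "ba" => no
Total occurrences: 0

0


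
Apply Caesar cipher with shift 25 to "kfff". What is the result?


Caesar cipher: shift "kfff" by 25
  'k' (pos 10) + 25 = pos 9 = 'j'
  'f' (pos 5) + 25 = pos 4 = 'e'
  'f' (pos 5) + 25 = pos 4 = 'e'
  'f' (pos 5) + 25 = pos 4 = 'e'
Result: jeee

jeee


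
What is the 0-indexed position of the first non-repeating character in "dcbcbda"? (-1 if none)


Input: dcbcbda
Character frequencies:
  'a': 1
  'b': 2
  'c': 2
  'd': 2
Scanning left to right for freq == 1:
  Position 0 ('d'): freq=2, skip
  Position 1 ('c'): freq=2, skip
  Position 2 ('b'): freq=2, skip
  Position 3 ('c'): freq=2, skip
  Position 4 ('b'): freq=2, skip
  Position 5 ('d'): freq=2, skip
  Position 6 ('a'): unique! => answer = 6

6


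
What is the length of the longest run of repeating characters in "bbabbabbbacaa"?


Input: "bbabbabbbacaa"
Scanning for longest run:
  Position 1 ('b'): continues run of 'b', length=2
  Position 2 ('a'): new char, reset run to 1
  Position 3 ('b'): new char, reset run to 1
  Position 4 ('b'): continues run of 'b', length=2
  Position 5 ('a'): new char, reset run to 1
  Position 6 ('b'): new char, reset run to 1
  Position 7 ('b'): continues run of 'b', length=2
  Position 8 ('b'): continues run of 'b', length=3
  Position 9 ('a'): new char, reset run to 1
  Position 10 ('c'): new char, reset run to 1
  Position 11 ('a'): new char, reset run to 1
  Position 12 ('a'): continues run of 'a', length=2
Longest run: 'b' with length 3

3


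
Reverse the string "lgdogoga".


Input: lgdogoga
Reading characters right to left:
  Position 7: 'a'
  Position 6: 'g'
  Position 5: 'o'
  Position 4: 'g'
  Position 3: 'o'
  Position 2: 'd'
  Position 1: 'g'
  Position 0: 'l'
Reversed: agogodgl

agogodgl


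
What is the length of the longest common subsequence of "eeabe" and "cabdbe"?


LCS of "eeabe" and "cabdbe"
DP table:
           c    a    b    d    b    e
      0    0    0    0    0    0    0
  e   0    0    0    0    0    0    1
  e   0    0    0    0    0    0    1
  a   0    0    1    1    1    1    1
  b   0    0    1    2    2    2    2
  e   0    0    1    2    2    2    3
LCS length = dp[5][6] = 3

3


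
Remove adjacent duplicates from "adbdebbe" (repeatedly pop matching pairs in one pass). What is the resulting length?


Input: adbdebbe
Stack-based adjacent duplicate removal:
  Read 'a': push. Stack: a
  Read 'd': push. Stack: ad
  Read 'b': push. Stack: adb
  Read 'd': push. Stack: adbd
  Read 'e': push. Stack: adbde
  Read 'b': push. Stack: adbdeb
  Read 'b': matches stack top 'b' => pop. Stack: adbde
  Read 'e': matches stack top 'e' => pop. Stack: adbd
Final stack: "adbd" (length 4)

4


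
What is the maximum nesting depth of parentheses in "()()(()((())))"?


Input: "()()(()((())))"
Tracking depth:
  Position 0 '(': depth becomes 1
  Position 1 ')': depth becomes 0
  Position 2 '(': depth becomes 1
  Position 3 ')': depth becomes 0
  Position 4 '(': depth becomes 1
  Position 5 '(': depth becomes 2
  Position 6 ')': depth becomes 1
  Position 7 '(': depth becomes 2
  Position 8 '(': depth becomes 3
  Position 9 '(': depth becomes 4
  Position 10 ')': depth becomes 3
  Position 11 ')': depth becomes 2
  Position 12 ')': depth becomes 1
  Position 13 ')': depth becomes 0
Maximum depth reached: 4

4


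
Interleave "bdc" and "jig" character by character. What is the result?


Interleaving "bdc" and "jig":
  Position 0: 'b' from first, 'j' from second => "bj"
  Position 1: 'd' from first, 'i' from second => "di"
  Position 2: 'c' from first, 'g' from second => "cg"
Result: bjdicg

bjdicg


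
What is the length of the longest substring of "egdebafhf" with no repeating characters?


Input: "egdebafhf"
Sliding window (track last position of each char):
  Position 0 ('e'): window [0,0] length 1 -- new best
  Position 1 ('g'): window [0,1] length 2 -- new best
  Position 2 ('d'): window [0,2] length 3 -- new best
  Position 3 ('e'): repeat (last at 0), move window start to 1
  Position 3 ('e'): window [1,3] length 3
  Position 4 ('b'): window [1,4] length 4 -- new best
  Position 5 ('a'): window [1,5] length 5 -- new best
  Position 6 ('f'): window [1,6] length 6 -- new best
  Position 7 ('h'): window [1,7] length 7 -- new best
  Position 8 ('f'): repeat (last at 6), move window start to 7
  Position 8 ('f'): window [7,8] length 2
Longest substring with no repeats: "gdebafh" with length 7

7


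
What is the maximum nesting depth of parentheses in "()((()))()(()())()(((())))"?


Input: "()((()))()(()())()(((())))"
Tracking depth:
  Position 0 '(': depth becomes 1
  Position 1 ')': depth becomes 0
  Position 2 '(': depth becomes 1
  Position 3 '(': depth becomes 2
  Position 4 '(': depth becomes 3
  Position 5 ')': depth becomes 2
  Position 6 ')': depth becomes 1
  Position 7 ')': depth becomes 0
  Position 8 '(': depth becomes 1
  Position 9 ')': depth becomes 0
  Position 10 '(': depth becomes 1
  Position 11 '(': depth becomes 2
  Position 12 ')': depth becomes 1
  Position 13 '(': depth becomes 2
  Position 14 ')': depth becomes 1
  Position 15 ')': depth becomes 0
  Position 16 '(': depth becomes 1
  Position 17 ')': depth becomes 0
  Position 18 '(': depth becomes 1
  Position 19 '(': depth becomes 2
  Position 20 '(': depth becomes 3
  Position 21 '(': depth becomes 4
  Position 22 ')': depth becomes 3
  Position 23 ')': depth becomes 2
  Position 24 ')': depth becomes 1
  Position 25 ')': depth becomes 0
Maximum depth reached: 4

4


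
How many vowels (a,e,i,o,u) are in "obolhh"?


Input: obolhh
Checking each character:
  'o' at position 0: vowel (running total: 1)
  'b' at position 1: consonant
  'o' at position 2: vowel (running total: 2)
  'l' at position 3: consonant
  'h' at position 4: consonant
  'h' at position 5: consonant
Total vowels: 2

2


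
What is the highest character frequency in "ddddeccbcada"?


Input: ddddeccbcada
Character counts:
  'a': 2
  'b': 1
  'c': 3
  'd': 5
  'e': 1
Maximum frequency: 5

5


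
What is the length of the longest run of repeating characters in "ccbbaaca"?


Input: "ccbbaaca"
Scanning for longest run:
  Position 1 ('c'): continues run of 'c', length=2
  Position 2 ('b'): new char, reset run to 1
  Position 3 ('b'): continues run of 'b', length=2
  Position 4 ('a'): new char, reset run to 1
  Position 5 ('a'): continues run of 'a', length=2
  Position 6 ('c'): new char, reset run to 1
  Position 7 ('a'): new char, reset run to 1
Longest run: 'c' with length 2

2


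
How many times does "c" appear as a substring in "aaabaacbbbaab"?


Searching for "c" in "aaabaacbbbaab"
Scanning each position:
  Position 0: "a" => no
  Position 1: "a" => no
  Position 2: "a" => no
  Position 3: "b" => no
  Position 4: "a" => no
  Position 5: "a" => no
  Position 6: "c" => MATCH
  Position 7: "b" => no
  Position 8: "b" => no
  Position 9: "b" => no
  Position 10: "a" => no
  Position 11: "a" => no
  Position 12: "b" => no
Total occurrences: 1

1


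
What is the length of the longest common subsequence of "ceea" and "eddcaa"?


LCS of "ceea" and "eddcaa"
DP table:
           e    d    d    c    a    a
      0    0    0    0    0    0    0
  c   0    0    0    0    1    1    1
  e   0    1    1    1    1    1    1
  e   0    1    1    1    1    1    1
  a   0    1    1    1    1    2    2
LCS length = dp[4][6] = 2

2


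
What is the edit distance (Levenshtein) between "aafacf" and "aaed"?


Computing edit distance: "aafacf" -> "aaed"
DP table:
           a    a    e    d
      0    1    2    3    4
  a   1    0    1    2    3
  a   2    1    0    1    2
  f   3    2    1    1    2
  a   4    3    2    2    2
  c   5    4    3    3    3
  f   6    5    4    4    4
Edit distance = dp[6][4] = 4

4


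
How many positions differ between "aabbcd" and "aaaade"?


Comparing "aabbcd" and "aaaade" position by position:
  Position 0: 'a' vs 'a' => same
  Position 1: 'a' vs 'a' => same
  Position 2: 'b' vs 'a' => DIFFER
  Position 3: 'b' vs 'a' => DIFFER
  Position 4: 'c' vs 'd' => DIFFER
  Position 5: 'd' vs 'e' => DIFFER
Positions that differ: 4

4


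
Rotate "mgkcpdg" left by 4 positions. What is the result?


Input: "mgkcpdg", rotate left by 4
First 4 characters: "mgkc"
Remaining characters: "pdg"
Concatenate remaining + first: "pdg" + "mgkc" = "pdgmgkc"

pdgmgkc


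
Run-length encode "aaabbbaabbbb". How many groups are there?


Input: aaabbbaabbbb
Scanning for consecutive runs:
  Group 1: 'a' x 3 (positions 0-2)
  Group 2: 'b' x 3 (positions 3-5)
  Group 3: 'a' x 2 (positions 6-7)
  Group 4: 'b' x 4 (positions 8-11)
Total groups: 4

4


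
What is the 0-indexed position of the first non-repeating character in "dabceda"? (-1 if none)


Input: dabceda
Character frequencies:
  'a': 2
  'b': 1
  'c': 1
  'd': 2
  'e': 1
Scanning left to right for freq == 1:
  Position 0 ('d'): freq=2, skip
  Position 1 ('a'): freq=2, skip
  Position 2 ('b'): unique! => answer = 2

2


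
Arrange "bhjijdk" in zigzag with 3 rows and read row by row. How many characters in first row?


Zigzag "bhjijdk" into 3 rows:
Placing characters:
  'b' => row 0
  'h' => row 1
  'j' => row 2
  'i' => row 1
  'j' => row 0
  'd' => row 1
  'k' => row 2
Rows:
  Row 0: "bj"
  Row 1: "hid"
  Row 2: "jk"
First row length: 2

2


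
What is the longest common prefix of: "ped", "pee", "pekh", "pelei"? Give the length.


Words: ped, pee, pekh, pelei
  Position 0: all 'p' => match
  Position 1: all 'e' => match
  Position 2: ('d', 'e', 'k', 'l') => mismatch, stop
LCP = "pe" (length 2)

2


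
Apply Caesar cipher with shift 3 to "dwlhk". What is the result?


Caesar cipher: shift "dwlhk" by 3
  'd' (pos 3) + 3 = pos 6 = 'g'
  'w' (pos 22) + 3 = pos 25 = 'z'
  'l' (pos 11) + 3 = pos 14 = 'o'
  'h' (pos 7) + 3 = pos 10 = 'k'
  'k' (pos 10) + 3 = pos 13 = 'n'
Result: gzokn

gzokn


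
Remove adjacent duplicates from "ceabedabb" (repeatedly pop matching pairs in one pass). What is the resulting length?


Input: ceabedabb
Stack-based adjacent duplicate removal:
  Read 'c': push. Stack: c
  Read 'e': push. Stack: ce
  Read 'a': push. Stack: cea
  Read 'b': push. Stack: ceab
  Read 'e': push. Stack: ceabe
  Read 'd': push. Stack: ceabed
  Read 'a': push. Stack: ceabeda
  Read 'b': push. Stack: ceabedab
  Read 'b': matches stack top 'b' => pop. Stack: ceabeda
Final stack: "ceabeda" (length 7)

7


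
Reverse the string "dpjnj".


Input: dpjnj
Reading characters right to left:
  Position 4: 'j'
  Position 3: 'n'
  Position 2: 'j'
  Position 1: 'p'
  Position 0: 'd'
Reversed: jnjpd

jnjpd


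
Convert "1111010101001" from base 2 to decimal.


Input: "1111010101001" in base 2
Positional expansion:
  Digit '1' (value 1) x 2^12 = 4096
  Digit '1' (value 1) x 2^11 = 2048
  Digit '1' (value 1) x 2^10 = 1024
  Digit '1' (value 1) x 2^9 = 512
  Digit '0' (value 0) x 2^8 = 0
  Digit '1' (value 1) x 2^7 = 128
  Digit '0' (value 0) x 2^6 = 0
  Digit '1' (value 1) x 2^5 = 32
  Digit '0' (value 0) x 2^4 = 0
  Digit '1' (value 1) x 2^3 = 8
  Digit '0' (value 0) x 2^2 = 0
  Digit '0' (value 0) x 2^1 = 0
  Digit '1' (value 1) x 2^0 = 1
Sum = 7849

7849


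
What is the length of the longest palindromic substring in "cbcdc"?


Input: "cbcdc"
Checking substrings for palindromes:
  [0:3] "cbc" (len 3) => palindrome
  [2:5] "cdc" (len 3) => palindrome
Longest palindromic substring: "cbc" with length 3

3


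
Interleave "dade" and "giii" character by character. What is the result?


Interleaving "dade" and "giii":
  Position 0: 'd' from first, 'g' from second => "dg"
  Position 1: 'a' from first, 'i' from second => "ai"
  Position 2: 'd' from first, 'i' from second => "di"
  Position 3: 'e' from first, 'i' from second => "ei"
Result: dgaidiei

dgaidiei


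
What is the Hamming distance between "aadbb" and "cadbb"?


Comparing "aadbb" and "cadbb" position by position:
  Position 0: 'a' vs 'c' => differ
  Position 1: 'a' vs 'a' => same
  Position 2: 'd' vs 'd' => same
  Position 3: 'b' vs 'b' => same
  Position 4: 'b' vs 'b' => same
Total differences (Hamming distance): 1

1


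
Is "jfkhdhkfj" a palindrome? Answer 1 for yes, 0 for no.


Input: jfkhdhkfj
Reversed: jfkhdhkfj
  Compare pos 0 ('j') with pos 8 ('j'): match
  Compare pos 1 ('f') with pos 7 ('f'): match
  Compare pos 2 ('k') with pos 6 ('k'): match
  Compare pos 3 ('h') with pos 5 ('h'): match
Result: palindrome

1


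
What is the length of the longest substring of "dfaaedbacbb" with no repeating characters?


Input: "dfaaedbacbb"
Sliding window (track last position of each char):
  Position 0 ('d'): window [0,0] length 1 -- new best
  Position 1 ('f'): window [0,1] length 2 -- new best
  Position 2 ('a'): window [0,2] length 3 -- new best
  Position 3 ('a'): repeat (last at 2), move window start to 3
  Position 3 ('a'): window [3,3] length 1
  Position 4 ('e'): window [3,4] length 2
  Position 5 ('d'): window [3,5] length 3
  Position 6 ('b'): window [3,6] length 4 -- new best
  Position 7 ('a'): repeat (last at 3), move window start to 4
  Position 7 ('a'): window [4,7] length 4
  Position 8 ('c'): window [4,8] length 5 -- new best
  Position 9 ('b'): repeat (last at 6), move window start to 7
  Position 9 ('b'): window [7,9] length 3
  Position 10 ('b'): repeat (last at 9), move window start to 10
  Position 10 ('b'): window [10,10] length 1
Longest substring with no repeats: "edbac" with length 5

5


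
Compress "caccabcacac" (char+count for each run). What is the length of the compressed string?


Input: caccabcacac
Runs:
  'c' x 1 => "c1"
  'a' x 1 => "a1"
  'c' x 2 => "c2"
  'a' x 1 => "a1"
  'b' x 1 => "b1"
  'c' x 1 => "c1"
  'a' x 1 => "a1"
  'c' x 1 => "c1"
  'a' x 1 => "a1"
  'c' x 1 => "c1"
Compressed: "c1a1c2a1b1c1a1c1a1c1"
Compressed length: 20

20


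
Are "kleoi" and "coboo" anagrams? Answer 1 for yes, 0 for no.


Strings: "kleoi", "coboo"
Sorted first:  eiklo
Sorted second: bcooo
Differ at position 0: 'e' vs 'b' => not anagrams

0


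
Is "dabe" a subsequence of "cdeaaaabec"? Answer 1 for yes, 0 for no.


Check if "dabe" is a subsequence of "cdeaaaabec"
Greedy scan:
  Position 0 ('c'): no match needed
  Position 1 ('d'): matches sub[0] = 'd'
  Position 2 ('e'): no match needed
  Position 3 ('a'): matches sub[1] = 'a'
  Position 4 ('a'): no match needed
  Position 5 ('a'): no match needed
  Position 6 ('a'): no match needed
  Position 7 ('b'): matches sub[2] = 'b'
  Position 8 ('e'): matches sub[3] = 'e'
  Position 9 ('c'): no match needed
All 4 characters matched => is a subsequence

1


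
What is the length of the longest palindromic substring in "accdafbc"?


Input: "accdafbc"
Checking substrings for palindromes:
  [1:3] "cc" (len 2) => palindrome
Longest palindromic substring: "cc" with length 2

2


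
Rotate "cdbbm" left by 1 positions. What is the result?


Input: "cdbbm", rotate left by 1
First 1 characters: "c"
Remaining characters: "dbbm"
Concatenate remaining + first: "dbbm" + "c" = "dbbmc"

dbbmc


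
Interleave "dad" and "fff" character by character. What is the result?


Interleaving "dad" and "fff":
  Position 0: 'd' from first, 'f' from second => "df"
  Position 1: 'a' from first, 'f' from second => "af"
  Position 2: 'd' from first, 'f' from second => "df"
Result: dfafdf

dfafdf


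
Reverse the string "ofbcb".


Input: ofbcb
Reading characters right to left:
  Position 4: 'b'
  Position 3: 'c'
  Position 2: 'b'
  Position 1: 'f'
  Position 0: 'o'
Reversed: bcbfo

bcbfo


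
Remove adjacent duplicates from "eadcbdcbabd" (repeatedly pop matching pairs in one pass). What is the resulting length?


Input: eadcbdcbabd
Stack-based adjacent duplicate removal:
  Read 'e': push. Stack: e
  Read 'a': push. Stack: ea
  Read 'd': push. Stack: ead
  Read 'c': push. Stack: eadc
  Read 'b': push. Stack: eadcb
  Read 'd': push. Stack: eadcbd
  Read 'c': push. Stack: eadcbdc
  Read 'b': push. Stack: eadcbdcb
  Read 'a': push. Stack: eadcbdcba
  Read 'b': push. Stack: eadcbdcbab
  Read 'd': push. Stack: eadcbdcbabd
Final stack: "eadcbdcbabd" (length 11)

11


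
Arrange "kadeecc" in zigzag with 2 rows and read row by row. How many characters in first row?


Zigzag "kadeecc" into 2 rows:
Placing characters:
  'k' => row 0
  'a' => row 1
  'd' => row 0
  'e' => row 1
  'e' => row 0
  'c' => row 1
  'c' => row 0
Rows:
  Row 0: "kdec"
  Row 1: "aec"
First row length: 4

4


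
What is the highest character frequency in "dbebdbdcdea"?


Input: dbebdbdcdea
Character counts:
  'a': 1
  'b': 3
  'c': 1
  'd': 4
  'e': 2
Maximum frequency: 4

4


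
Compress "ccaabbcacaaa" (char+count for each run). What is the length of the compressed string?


Input: ccaabbcacaaa
Runs:
  'c' x 2 => "c2"
  'a' x 2 => "a2"
  'b' x 2 => "b2"
  'c' x 1 => "c1"
  'a' x 1 => "a1"
  'c' x 1 => "c1"
  'a' x 3 => "a3"
Compressed: "c2a2b2c1a1c1a3"
Compressed length: 14

14


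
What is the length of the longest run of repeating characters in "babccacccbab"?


Input: "babccacccbab"
Scanning for longest run:
  Position 1 ('a'): new char, reset run to 1
  Position 2 ('b'): new char, reset run to 1
  Position 3 ('c'): new char, reset run to 1
  Position 4 ('c'): continues run of 'c', length=2
  Position 5 ('a'): new char, reset run to 1
  Position 6 ('c'): new char, reset run to 1
  Position 7 ('c'): continues run of 'c', length=2
  Position 8 ('c'): continues run of 'c', length=3
  Position 9 ('b'): new char, reset run to 1
  Position 10 ('a'): new char, reset run to 1
  Position 11 ('b'): new char, reset run to 1
Longest run: 'c' with length 3

3


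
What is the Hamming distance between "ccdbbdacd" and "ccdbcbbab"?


Comparing "ccdbbdacd" and "ccdbcbbab" position by position:
  Position 0: 'c' vs 'c' => same
  Position 1: 'c' vs 'c' => same
  Position 2: 'd' vs 'd' => same
  Position 3: 'b' vs 'b' => same
  Position 4: 'b' vs 'c' => differ
  Position 5: 'd' vs 'b' => differ
  Position 6: 'a' vs 'b' => differ
  Position 7: 'c' vs 'a' => differ
  Position 8: 'd' vs 'b' => differ
Total differences (Hamming distance): 5

5


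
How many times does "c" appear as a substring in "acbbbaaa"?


Searching for "c" in "acbbbaaa"
Scanning each position:
  Position 0: "a" => no
  Position 1: "c" => MATCH
  Position 2: "b" => no
  Position 3: "b" => no
  Position 4: "b" => no
  Position 5: "a" => no
  Position 6: "a" => no
  Position 7: "a" => no
Total occurrences: 1

1


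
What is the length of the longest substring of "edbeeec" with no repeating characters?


Input: "edbeeec"
Sliding window (track last position of each char):
  Position 0 ('e'): window [0,0] length 1 -- new best
  Position 1 ('d'): window [0,1] length 2 -- new best
  Position 2 ('b'): window [0,2] length 3 -- new best
  Position 3 ('e'): repeat (last at 0), move window start to 1
  Position 3 ('e'): window [1,3] length 3
  Position 4 ('e'): repeat (last at 3), move window start to 4
  Position 4 ('e'): window [4,4] length 1
  Position 5 ('e'): repeat (last at 4), move window start to 5
  Position 5 ('e'): window [5,5] length 1
  Position 6 ('c'): window [5,6] length 2
Longest substring with no repeats: "edb" with length 3

3


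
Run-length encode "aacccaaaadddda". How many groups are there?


Input: aacccaaaadddda
Scanning for consecutive runs:
  Group 1: 'a' x 2 (positions 0-1)
  Group 2: 'c' x 3 (positions 2-4)
  Group 3: 'a' x 4 (positions 5-8)
  Group 4: 'd' x 4 (positions 9-12)
  Group 5: 'a' x 1 (positions 13-13)
Total groups: 5

5


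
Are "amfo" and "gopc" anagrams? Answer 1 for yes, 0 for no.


Strings: "amfo", "gopc"
Sorted first:  afmo
Sorted second: cgop
Differ at position 0: 'a' vs 'c' => not anagrams

0


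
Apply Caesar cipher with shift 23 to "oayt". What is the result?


Caesar cipher: shift "oayt" by 23
  'o' (pos 14) + 23 = pos 11 = 'l'
  'a' (pos 0) + 23 = pos 23 = 'x'
  'y' (pos 24) + 23 = pos 21 = 'v'
  't' (pos 19) + 23 = pos 16 = 'q'
Result: lxvq

lxvq


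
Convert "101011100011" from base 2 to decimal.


Input: "101011100011" in base 2
Positional expansion:
  Digit '1' (value 1) x 2^11 = 2048
  Digit '0' (value 0) x 2^10 = 0
  Digit '1' (value 1) x 2^9 = 512
  Digit '0' (value 0) x 2^8 = 0
  Digit '1' (value 1) x 2^7 = 128
  Digit '1' (value 1) x 2^6 = 64
  Digit '1' (value 1) x 2^5 = 32
  Digit '0' (value 0) x 2^4 = 0
  Digit '0' (value 0) x 2^3 = 0
  Digit '0' (value 0) x 2^2 = 0
  Digit '1' (value 1) x 2^1 = 2
  Digit '1' (value 1) x 2^0 = 1
Sum = 2787

2787


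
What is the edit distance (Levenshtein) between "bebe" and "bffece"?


Computing edit distance: "bebe" -> "bffece"
DP table:
           b    f    f    e    c    e
      0    1    2    3    4    5    6
  b   1    0    1    2    3    4    5
  e   2    1    1    2    2    3    4
  b   3    2    2    2    3    3    4
  e   4    3    3    3    2    3    3
Edit distance = dp[4][6] = 3

3


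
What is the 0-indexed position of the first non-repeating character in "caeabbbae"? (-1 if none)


Input: caeabbbae
Character frequencies:
  'a': 3
  'b': 3
  'c': 1
  'e': 2
Scanning left to right for freq == 1:
  Position 0 ('c'): unique! => answer = 0

0


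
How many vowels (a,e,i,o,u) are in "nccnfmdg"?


Input: nccnfmdg
Checking each character:
  'n' at position 0: consonant
  'c' at position 1: consonant
  'c' at position 2: consonant
  'n' at position 3: consonant
  'f' at position 4: consonant
  'm' at position 5: consonant
  'd' at position 6: consonant
  'g' at position 7: consonant
Total vowels: 0

0


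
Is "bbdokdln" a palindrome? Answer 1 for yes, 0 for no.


Input: bbdokdln
Reversed: nldkodbb
  Compare pos 0 ('b') with pos 7 ('n'): MISMATCH
  Compare pos 1 ('b') with pos 6 ('l'): MISMATCH
  Compare pos 2 ('d') with pos 5 ('d'): match
  Compare pos 3 ('o') with pos 4 ('k'): MISMATCH
Result: not a palindrome

0


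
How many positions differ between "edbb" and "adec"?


Comparing "edbb" and "adec" position by position:
  Position 0: 'e' vs 'a' => DIFFER
  Position 1: 'd' vs 'd' => same
  Position 2: 'b' vs 'e' => DIFFER
  Position 3: 'b' vs 'c' => DIFFER
Positions that differ: 3

3


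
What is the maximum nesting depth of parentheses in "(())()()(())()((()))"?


Input: "(())()()(())()((()))"
Tracking depth:
  Position 0 '(': depth becomes 1
  Position 1 '(': depth becomes 2
  Position 2 ')': depth becomes 1
  Position 3 ')': depth becomes 0
  Position 4 '(': depth becomes 1
  Position 5 ')': depth becomes 0
  Position 6 '(': depth becomes 1
  Position 7 ')': depth becomes 0
  Position 8 '(': depth becomes 1
  Position 9 '(': depth becomes 2
  Position 10 ')': depth becomes 1
  Position 11 ')': depth becomes 0
  Position 12 '(': depth becomes 1
  Position 13 ')': depth becomes 0
  Position 14 '(': depth becomes 1
  Position 15 '(': depth becomes 2
  Position 16 '(': depth becomes 3
  Position 17 ')': depth becomes 2
  Position 18 ')': depth becomes 1
  Position 19 ')': depth becomes 0
Maximum depth reached: 3

3


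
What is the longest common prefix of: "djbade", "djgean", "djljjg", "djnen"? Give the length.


Words: djbade, djgean, djljjg, djnen
  Position 0: all 'd' => match
  Position 1: all 'j' => match
  Position 2: ('b', 'g', 'l', 'n') => mismatch, stop
LCP = "dj" (length 2)

2


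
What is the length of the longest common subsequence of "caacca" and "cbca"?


LCS of "caacca" and "cbca"
DP table:
           c    b    c    a
      0    0    0    0    0
  c   0    1    1    1    1
  a   0    1    1    1    2
  a   0    1    1    1    2
  c   0    1    1    2    2
  c   0    1    1    2    2
  a   0    1    1    2    3
LCS length = dp[6][4] = 3

3


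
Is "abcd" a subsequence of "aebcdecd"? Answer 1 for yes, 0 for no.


Check if "abcd" is a subsequence of "aebcdecd"
Greedy scan:
  Position 0 ('a'): matches sub[0] = 'a'
  Position 1 ('e'): no match needed
  Position 2 ('b'): matches sub[1] = 'b'
  Position 3 ('c'): matches sub[2] = 'c'
  Position 4 ('d'): matches sub[3] = 'd'
  Position 5 ('e'): no match needed
  Position 6 ('c'): no match needed
  Position 7 ('d'): no match needed
All 4 characters matched => is a subsequence

1


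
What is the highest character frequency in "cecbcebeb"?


Input: cecbcebeb
Character counts:
  'b': 3
  'c': 3
  'e': 3
Maximum frequency: 3

3


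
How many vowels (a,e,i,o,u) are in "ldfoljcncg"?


Input: ldfoljcncg
Checking each character:
  'l' at position 0: consonant
  'd' at position 1: consonant
  'f' at position 2: consonant
  'o' at position 3: vowel (running total: 1)
  'l' at position 4: consonant
  'j' at position 5: consonant
  'c' at position 6: consonant
  'n' at position 7: consonant
  'c' at position 8: consonant
  'g' at position 9: consonant
Total vowels: 1

1


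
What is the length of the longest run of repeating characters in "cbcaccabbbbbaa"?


Input: "cbcaccabbbbbaa"
Scanning for longest run:
  Position 1 ('b'): new char, reset run to 1
  Position 2 ('c'): new char, reset run to 1
  Position 3 ('a'): new char, reset run to 1
  Position 4 ('c'): new char, reset run to 1
  Position 5 ('c'): continues run of 'c', length=2
  Position 6 ('a'): new char, reset run to 1
  Position 7 ('b'): new char, reset run to 1
  Position 8 ('b'): continues run of 'b', length=2
  Position 9 ('b'): continues run of 'b', length=3
  Position 10 ('b'): continues run of 'b', length=4
  Position 11 ('b'): continues run of 'b', length=5
  Position 12 ('a'): new char, reset run to 1
  Position 13 ('a'): continues run of 'a', length=2
Longest run: 'b' with length 5

5


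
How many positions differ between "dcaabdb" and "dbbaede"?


Comparing "dcaabdb" and "dbbaede" position by position:
  Position 0: 'd' vs 'd' => same
  Position 1: 'c' vs 'b' => DIFFER
  Position 2: 'a' vs 'b' => DIFFER
  Position 3: 'a' vs 'a' => same
  Position 4: 'b' vs 'e' => DIFFER
  Position 5: 'd' vs 'd' => same
  Position 6: 'b' vs 'e' => DIFFER
Positions that differ: 4

4


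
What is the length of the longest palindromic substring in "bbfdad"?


Input: "bbfdad"
Checking substrings for palindromes:
  [3:6] "dad" (len 3) => palindrome
  [0:2] "bb" (len 2) => palindrome
Longest palindromic substring: "dad" with length 3

3


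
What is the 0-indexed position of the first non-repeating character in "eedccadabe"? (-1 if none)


Input: eedccadabe
Character frequencies:
  'a': 2
  'b': 1
  'c': 2
  'd': 2
  'e': 3
Scanning left to right for freq == 1:
  Position 0 ('e'): freq=3, skip
  Position 1 ('e'): freq=3, skip
  Position 2 ('d'): freq=2, skip
  Position 3 ('c'): freq=2, skip
  Position 4 ('c'): freq=2, skip
  Position 5 ('a'): freq=2, skip
  Position 6 ('d'): freq=2, skip
  Position 7 ('a'): freq=2, skip
  Position 8 ('b'): unique! => answer = 8

8


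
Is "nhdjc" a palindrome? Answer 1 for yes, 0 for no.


Input: nhdjc
Reversed: cjdhn
  Compare pos 0 ('n') with pos 4 ('c'): MISMATCH
  Compare pos 1 ('h') with pos 3 ('j'): MISMATCH
Result: not a palindrome

0


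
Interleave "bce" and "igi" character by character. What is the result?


Interleaving "bce" and "igi":
  Position 0: 'b' from first, 'i' from second => "bi"
  Position 1: 'c' from first, 'g' from second => "cg"
  Position 2: 'e' from first, 'i' from second => "ei"
Result: bicgei

bicgei


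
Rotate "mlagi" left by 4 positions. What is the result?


Input: "mlagi", rotate left by 4
First 4 characters: "mlag"
Remaining characters: "i"
Concatenate remaining + first: "i" + "mlag" = "imlag"

imlag


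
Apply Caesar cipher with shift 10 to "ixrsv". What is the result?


Caesar cipher: shift "ixrsv" by 10
  'i' (pos 8) + 10 = pos 18 = 's'
  'x' (pos 23) + 10 = pos 7 = 'h'
  'r' (pos 17) + 10 = pos 1 = 'b'
  's' (pos 18) + 10 = pos 2 = 'c'
  'v' (pos 21) + 10 = pos 5 = 'f'
Result: shbcf

shbcf


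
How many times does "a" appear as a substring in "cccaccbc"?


Searching for "a" in "cccaccbc"
Scanning each position:
  Position 0: "c" => no
  Position 1: "c" => no
  Position 2: "c" => no
  Position 3: "a" => MATCH
  Position 4: "c" => no
  Position 5: "c" => no
  Position 6: "b" => no
  Position 7: "c" => no
Total occurrences: 1

1


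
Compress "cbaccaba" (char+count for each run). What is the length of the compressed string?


Input: cbaccaba
Runs:
  'c' x 1 => "c1"
  'b' x 1 => "b1"
  'a' x 1 => "a1"
  'c' x 2 => "c2"
  'a' x 1 => "a1"
  'b' x 1 => "b1"
  'a' x 1 => "a1"
Compressed: "c1b1a1c2a1b1a1"
Compressed length: 14

14


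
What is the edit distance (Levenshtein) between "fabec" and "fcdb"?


Computing edit distance: "fabec" -> "fcdb"
DP table:
           f    c    d    b
      0    1    2    3    4
  f   1    0    1    2    3
  a   2    1    1    2    3
  b   3    2    2    2    2
  e   4    3    3    3    3
  c   5    4    3    4    4
Edit distance = dp[5][4] = 4

4


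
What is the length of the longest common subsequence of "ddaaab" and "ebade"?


LCS of "ddaaab" and "ebade"
DP table:
           e    b    a    d    e
      0    0    0    0    0    0
  d   0    0    0    0    1    1
  d   0    0    0    0    1    1
  a   0    0    0    1    1    1
  a   0    0    0    1    1    1
  a   0    0    0    1    1    1
  b   0    0    1    1    1    1
LCS length = dp[6][5] = 1

1


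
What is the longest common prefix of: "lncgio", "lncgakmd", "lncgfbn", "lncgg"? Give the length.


Words: lncgio, lncgakmd, lncgfbn, lncgg
  Position 0: all 'l' => match
  Position 1: all 'n' => match
  Position 2: all 'c' => match
  Position 3: all 'g' => match
  Position 4: ('i', 'a', 'f', 'g') => mismatch, stop
LCP = "lncg" (length 4)

4


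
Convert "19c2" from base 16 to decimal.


Input: "19c2" in base 16
Positional expansion:
  Digit '1' (value 1) x 16^3 = 4096
  Digit '9' (value 9) x 16^2 = 2304
  Digit 'c' (value 12) x 16^1 = 192
  Digit '2' (value 2) x 16^0 = 2
Sum = 6594

6594


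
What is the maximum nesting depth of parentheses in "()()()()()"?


Input: "()()()()()"
Tracking depth:
  Position 0 '(': depth becomes 1
  Position 1 ')': depth becomes 0
  Position 2 '(': depth becomes 1
  Position 3 ')': depth becomes 0
  Position 4 '(': depth becomes 1
  Position 5 ')': depth becomes 0
  Position 6 '(': depth becomes 1
  Position 7 ')': depth becomes 0
  Position 8 '(': depth becomes 1
  Position 9 ')': depth becomes 0
Maximum depth reached: 1

1


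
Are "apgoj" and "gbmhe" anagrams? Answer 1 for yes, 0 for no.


Strings: "apgoj", "gbmhe"
Sorted first:  agjop
Sorted second: beghm
Differ at position 0: 'a' vs 'b' => not anagrams

0


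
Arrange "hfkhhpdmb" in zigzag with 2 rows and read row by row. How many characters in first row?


Zigzag "hfkhhpdmb" into 2 rows:
Placing characters:
  'h' => row 0
  'f' => row 1
  'k' => row 0
  'h' => row 1
  'h' => row 0
  'p' => row 1
  'd' => row 0
  'm' => row 1
  'b' => row 0
Rows:
  Row 0: "hkhdb"
  Row 1: "fhpm"
First row length: 5

5


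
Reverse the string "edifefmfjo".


Input: edifefmfjo
Reading characters right to left:
  Position 9: 'o'
  Position 8: 'j'
  Position 7: 'f'
  Position 6: 'm'
  Position 5: 'f'
  Position 4: 'e'
  Position 3: 'f'
  Position 2: 'i'
  Position 1: 'd'
  Position 0: 'e'
Reversed: ojfmfefide

ojfmfefide


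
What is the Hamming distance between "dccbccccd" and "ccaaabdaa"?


Comparing "dccbccccd" and "ccaaabdaa" position by position:
  Position 0: 'd' vs 'c' => differ
  Position 1: 'c' vs 'c' => same
  Position 2: 'c' vs 'a' => differ
  Position 3: 'b' vs 'a' => differ
  Position 4: 'c' vs 'a' => differ
  Position 5: 'c' vs 'b' => differ
  Position 6: 'c' vs 'd' => differ
  Position 7: 'c' vs 'a' => differ
  Position 8: 'd' vs 'a' => differ
Total differences (Hamming distance): 8

8


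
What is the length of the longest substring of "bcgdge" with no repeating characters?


Input: "bcgdge"
Sliding window (track last position of each char):
  Position 0 ('b'): window [0,0] length 1 -- new best
  Position 1 ('c'): window [0,1] length 2 -- new best
  Position 2 ('g'): window [0,2] length 3 -- new best
  Position 3 ('d'): window [0,3] length 4 -- new best
  Position 4 ('g'): repeat (last at 2), move window start to 3
  Position 4 ('g'): window [3,4] length 2
  Position 5 ('e'): window [3,5] length 3
Longest substring with no repeats: "bcgd" with length 4

4


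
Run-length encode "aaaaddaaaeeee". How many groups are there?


Input: aaaaddaaaeeee
Scanning for consecutive runs:
  Group 1: 'a' x 4 (positions 0-3)
  Group 2: 'd' x 2 (positions 4-5)
  Group 3: 'a' x 3 (positions 6-8)
  Group 4: 'e' x 4 (positions 9-12)
Total groups: 4

4


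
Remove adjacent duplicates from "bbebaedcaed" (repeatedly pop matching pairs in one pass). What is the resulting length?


Input: bbebaedcaed
Stack-based adjacent duplicate removal:
  Read 'b': push. Stack: b
  Read 'b': matches stack top 'b' => pop. Stack: (empty)
  Read 'e': push. Stack: e
  Read 'b': push. Stack: eb
  Read 'a': push. Stack: eba
  Read 'e': push. Stack: ebae
  Read 'd': push. Stack: ebaed
  Read 'c': push. Stack: ebaedc
  Read 'a': push. Stack: ebaedca
  Read 'e': push. Stack: ebaedcae
  Read 'd': push. Stack: ebaedcaed
Final stack: "ebaedcaed" (length 9)

9


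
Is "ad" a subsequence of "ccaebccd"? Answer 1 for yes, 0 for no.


Check if "ad" is a subsequence of "ccaebccd"
Greedy scan:
  Position 0 ('c'): no match needed
  Position 1 ('c'): no match needed
  Position 2 ('a'): matches sub[0] = 'a'
  Position 3 ('e'): no match needed
  Position 4 ('b'): no match needed
  Position 5 ('c'): no match needed
  Position 6 ('c'): no match needed
  Position 7 ('d'): matches sub[1] = 'd'
All 2 characters matched => is a subsequence

1


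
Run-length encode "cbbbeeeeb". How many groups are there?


Input: cbbbeeeeb
Scanning for consecutive runs:
  Group 1: 'c' x 1 (positions 0-0)
  Group 2: 'b' x 3 (positions 1-3)
  Group 3: 'e' x 4 (positions 4-7)
  Group 4: 'b' x 1 (positions 8-8)
Total groups: 4

4


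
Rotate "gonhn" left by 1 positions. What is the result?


Input: "gonhn", rotate left by 1
First 1 characters: "g"
Remaining characters: "onhn"
Concatenate remaining + first: "onhn" + "g" = "onhng"

onhng


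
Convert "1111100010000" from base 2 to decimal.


Input: "1111100010000" in base 2
Positional expansion:
  Digit '1' (value 1) x 2^12 = 4096
  Digit '1' (value 1) x 2^11 = 2048
  Digit '1' (value 1) x 2^10 = 1024
  Digit '1' (value 1) x 2^9 = 512
  Digit '1' (value 1) x 2^8 = 256
  Digit '0' (value 0) x 2^7 = 0
  Digit '0' (value 0) x 2^6 = 0
  Digit '0' (value 0) x 2^5 = 0
  Digit '1' (value 1) x 2^4 = 16
  Digit '0' (value 0) x 2^3 = 0
  Digit '0' (value 0) x 2^2 = 0
  Digit '0' (value 0) x 2^1 = 0
  Digit '0' (value 0) x 2^0 = 0
Sum = 7952

7952


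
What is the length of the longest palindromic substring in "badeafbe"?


Input: "badeafbe"
Checking substrings for palindromes:
  No multi-char palindromic substrings found
Longest palindromic substring: "b" with length 1

1


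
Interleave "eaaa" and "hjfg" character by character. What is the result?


Interleaving "eaaa" and "hjfg":
  Position 0: 'e' from first, 'h' from second => "eh"
  Position 1: 'a' from first, 'j' from second => "aj"
  Position 2: 'a' from first, 'f' from second => "af"
  Position 3: 'a' from first, 'g' from second => "ag"
Result: ehajafag

ehajafag
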